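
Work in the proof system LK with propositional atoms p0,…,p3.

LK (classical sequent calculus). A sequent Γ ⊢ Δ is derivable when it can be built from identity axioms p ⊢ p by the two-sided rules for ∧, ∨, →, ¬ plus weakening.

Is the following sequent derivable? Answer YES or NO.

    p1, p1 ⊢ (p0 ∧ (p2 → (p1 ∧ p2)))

Truth-table refutation:
  v=0000: Γ:[p1=F, p1=F] Δ:[(p0 ∧ (p2 → (p1 ∧ p2)))=F] refutes=False
  v=0001: Γ:[p1=F, p1=F] Δ:[(p0 ∧ (p2 → (p1 ∧ p2)))=F] refutes=False
  v=0010: Γ:[p1=F, p1=F] Δ:[(p0 ∧ (p2 → (p1 ∧ p2)))=F] refutes=False
  v=0011: Γ:[p1=F, p1=F] Δ:[(p0 ∧ (p2 → (p1 ∧ p2)))=F] refutes=False
  v=0100: Γ:[p1=T, p1=T] Δ:[(p0 ∧ (p2 → (p1 ∧ p2)))=F] refutes=True  ← countermodel

Result: NO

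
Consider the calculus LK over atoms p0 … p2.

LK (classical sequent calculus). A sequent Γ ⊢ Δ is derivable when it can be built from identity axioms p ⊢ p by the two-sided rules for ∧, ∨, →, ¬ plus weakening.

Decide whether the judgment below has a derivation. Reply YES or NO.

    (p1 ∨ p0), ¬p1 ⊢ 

Search for a countermodel by truth-table:
  v=000: Γ:[(p1 ∨ p0)=F, ¬p1=T] Δ:[] refutes=False
  v=001: Γ:[(p1 ∨ p0)=F, ¬p1=T] Δ:[] refutes=False
  v=010: Γ:[(p1 ∨ p0)=T, ¬p1=F] Δ:[] refutes=False
  v=011: Γ:[(p1 ∨ p0)=T, ¬p1=F] Δ:[] refutes=False
  v=100: Γ:[(p1 ∨ p0)=T, ¬p1=T] Δ:[] refutes=True  ← countermodel

Result: NO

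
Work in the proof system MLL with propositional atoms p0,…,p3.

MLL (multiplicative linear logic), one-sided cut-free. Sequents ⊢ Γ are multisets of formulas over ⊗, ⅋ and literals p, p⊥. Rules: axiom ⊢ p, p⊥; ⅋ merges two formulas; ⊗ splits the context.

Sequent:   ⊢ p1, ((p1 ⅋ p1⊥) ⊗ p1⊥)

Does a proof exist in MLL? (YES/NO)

Derivation trace:
[⊗]  ⊢ p1, ((p1 ⅋ p1⊥) ⊗ p1⊥)
  [⅋]  ⊢ (p1 ⅋ p1⊥)
    [Ax]  ⊢ p1, p1⊥
  [Ax]  ⊢ p1, p1⊥

Result: YES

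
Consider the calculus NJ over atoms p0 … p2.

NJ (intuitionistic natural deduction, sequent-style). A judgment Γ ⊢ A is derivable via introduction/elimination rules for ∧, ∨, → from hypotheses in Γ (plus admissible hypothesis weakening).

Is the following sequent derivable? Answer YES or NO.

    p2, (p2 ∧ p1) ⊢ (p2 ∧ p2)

Derivation (root first):
[Wk] p2, (p2 ∧ p1) ⊢ (p2 ∧ p2)
  [∧I] p2 ⊢ (p2 ∧ p2)
    [Ax] p2 ⊢ p2
    [Ax] p2 ⊢ p2

Result: YES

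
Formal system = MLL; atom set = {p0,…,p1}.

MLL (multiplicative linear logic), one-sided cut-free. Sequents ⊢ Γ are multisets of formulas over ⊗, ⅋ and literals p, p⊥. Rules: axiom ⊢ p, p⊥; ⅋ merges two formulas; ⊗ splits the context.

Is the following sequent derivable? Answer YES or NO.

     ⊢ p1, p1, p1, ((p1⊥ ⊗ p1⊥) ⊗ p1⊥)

Proof tree:
[⊗]  ⊢ p1, p1, p1, ((p1⊥ ⊗ p1⊥) ⊗ p1⊥)
  [⊗]  ⊢ p1, p1, (p1⊥ ⊗ p1⊥)
    [Ax]  ⊢ p1, p1⊥
    [Ax]  ⊢ p1, p1⊥
  [Ax]  ⊢ p1, p1⊥

Result: YES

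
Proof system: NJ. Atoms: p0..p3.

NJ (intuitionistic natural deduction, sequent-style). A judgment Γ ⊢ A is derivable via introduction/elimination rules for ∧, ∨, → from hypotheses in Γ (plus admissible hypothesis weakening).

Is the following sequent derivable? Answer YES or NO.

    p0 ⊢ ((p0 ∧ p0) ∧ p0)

Proof tree:
[∧I] p0 ⊢ ((p0 ∧ p0) ∧ p0)
  [∧I] p0 ⊢ (p0 ∧ p0)
    [Ax] p0 ⊢ p0
    [Ax] p0 ⊢ p0
  [Ax] p0 ⊢ p0

Result: YES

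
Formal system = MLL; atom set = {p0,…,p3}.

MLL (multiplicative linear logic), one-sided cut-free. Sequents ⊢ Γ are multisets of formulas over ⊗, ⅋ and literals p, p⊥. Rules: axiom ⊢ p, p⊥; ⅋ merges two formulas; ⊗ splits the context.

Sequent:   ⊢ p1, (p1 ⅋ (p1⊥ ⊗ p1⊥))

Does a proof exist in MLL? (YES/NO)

Proof tree:
[⅋]  ⊢ p1, (p1 ⅋ (p1⊥ ⊗ p1⊥))
  [⊗]  ⊢ p1, p1, (p1⊥ ⊗ p1⊥)
    [Ax]  ⊢ p1, p1⊥
    [Ax]  ⊢ p1, p1⊥

Result: YES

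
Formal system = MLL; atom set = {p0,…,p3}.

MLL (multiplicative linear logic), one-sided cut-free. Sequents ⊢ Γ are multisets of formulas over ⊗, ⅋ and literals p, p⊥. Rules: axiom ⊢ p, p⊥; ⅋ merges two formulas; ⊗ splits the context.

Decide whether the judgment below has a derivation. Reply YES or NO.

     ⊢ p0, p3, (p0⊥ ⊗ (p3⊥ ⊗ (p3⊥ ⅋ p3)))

Derivation (root first):
[⊗]  ⊢ p0, p3, (p0⊥ ⊗ (p3⊥ ⊗ (p3⊥ ⅋ p3)))
  [Ax]  ⊢ p0, p0⊥
  [⊗]  ⊢ p3, (p3⊥ ⊗ (p3⊥ ⅋ p3))
    [Ax]  ⊢ p3, p3⊥
    [⅋]  ⊢ (p3⊥ ⅋ p3)
      [Ax]  ⊢ p3, p3⊥

Result: YES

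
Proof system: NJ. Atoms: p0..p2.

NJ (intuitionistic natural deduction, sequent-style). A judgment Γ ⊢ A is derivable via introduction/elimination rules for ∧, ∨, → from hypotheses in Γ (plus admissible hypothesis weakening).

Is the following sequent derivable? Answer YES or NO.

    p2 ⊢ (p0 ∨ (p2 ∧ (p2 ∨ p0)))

Proof tree:
[∨I₂] p2 ⊢ (p0 ∨ (p2 ∧ (p2 ∨ p0)))
  [∧I] p2 ⊢ (p2 ∧ (p2 ∨ p0))
    [Ax] p2 ⊢ p2
    [∨I₁] p2 ⊢ (p2 ∨ p0)
      [Ax] p2 ⊢ p2

Result: YES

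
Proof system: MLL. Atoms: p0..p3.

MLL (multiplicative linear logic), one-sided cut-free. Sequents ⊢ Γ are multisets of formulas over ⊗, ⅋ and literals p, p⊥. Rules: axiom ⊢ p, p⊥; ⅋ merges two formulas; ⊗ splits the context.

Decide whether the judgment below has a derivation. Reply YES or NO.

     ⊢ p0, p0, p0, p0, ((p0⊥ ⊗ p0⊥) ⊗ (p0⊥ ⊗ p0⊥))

Derivation trace:
[⊗]  ⊢ p0, p0, p0, p0, ((p0⊥ ⊗ p0⊥) ⊗ (p0⊥ ⊗ p0⊥))
  [⊗]  ⊢ p0, p0, (p0⊥ ⊗ p0⊥)
    [Ax]  ⊢ p0, p0⊥
    [Ax]  ⊢ p0, p0⊥
  [⊗]  ⊢ p0, p0, (p0⊥ ⊗ p0⊥)
    [Ax]  ⊢ p0, p0⊥
    [Ax]  ⊢ p0, p0⊥

Result: YES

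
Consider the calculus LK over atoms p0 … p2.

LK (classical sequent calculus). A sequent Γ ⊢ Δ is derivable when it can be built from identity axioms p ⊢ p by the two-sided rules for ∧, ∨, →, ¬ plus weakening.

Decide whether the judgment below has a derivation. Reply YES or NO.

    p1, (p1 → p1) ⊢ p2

Search for a countermodel by truth-table:
  v=000: Γ:[p1=F, (p1 → p1)=T] Δ:[p2=F] refutes=False
  v=001: Γ:[p1=F, (p1 → p1)=T] Δ:[p2=T] refutes=False
  v=010: Γ:[p1=T, (p1 → p1)=T] Δ:[p2=F] refutes=True  ← countermodel

Result: NO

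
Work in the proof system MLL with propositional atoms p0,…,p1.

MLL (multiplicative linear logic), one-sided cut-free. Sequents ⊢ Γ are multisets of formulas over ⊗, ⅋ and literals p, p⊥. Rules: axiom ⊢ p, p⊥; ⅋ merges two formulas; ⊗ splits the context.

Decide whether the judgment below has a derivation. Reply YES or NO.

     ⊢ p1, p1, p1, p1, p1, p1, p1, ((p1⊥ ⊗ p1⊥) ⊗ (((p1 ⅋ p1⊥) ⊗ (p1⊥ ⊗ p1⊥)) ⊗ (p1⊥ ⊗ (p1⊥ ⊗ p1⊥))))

Derivation trace:
[⊗]  ⊢ p1, p1, p1, p1, p1, p1, p1, ((p1⊥ ⊗ p1⊥) ⊗ (((p1 ⅋ p1⊥) ⊗ (p1⊥ ⊗ p1⊥)) ⊗ (p1⊥ ⊗ (p1⊥ ⊗ p1⊥))))
  [⊗]  ⊢ p1, p1, (p1⊥ ⊗ p1⊥)
    [Ax]  ⊢ p1, p1⊥
    [Ax]  ⊢ p1, p1⊥
  [⊗]  ⊢ p1, p1, p1, p1, p1, (((p1 ⅋ p1⊥) ⊗ (p1⊥ ⊗ p1⊥)) ⊗ (p1⊥ ⊗ (p1⊥ ⊗ p1⊥)))
    [⊗]  ⊢ p1, p1, ((p1 ⅋ p1⊥) ⊗ (p1⊥ ⊗ p1⊥))
      [⅋]  ⊢ (p1 ⅋ p1⊥)
        [Ax]  ⊢ p1, p1⊥
      [⊗]  ⊢ p1, p1, (p1⊥ ⊗ p1⊥)
        [Ax]  ⊢ p1, p1⊥
        [Ax]  ⊢ p1, p1⊥
    [⊗]  ⊢ p1, p1, p1, (p1⊥ ⊗ (p1⊥ ⊗ p1⊥))
      [Ax]  ⊢ p1, p1⊥
      [⊗]  ⊢ p1, p1, (p1⊥ ⊗ p1⊥)
        [Ax]  ⊢ p1, p1⊥
        [Ax]  ⊢ p1, p1⊥

Result: YES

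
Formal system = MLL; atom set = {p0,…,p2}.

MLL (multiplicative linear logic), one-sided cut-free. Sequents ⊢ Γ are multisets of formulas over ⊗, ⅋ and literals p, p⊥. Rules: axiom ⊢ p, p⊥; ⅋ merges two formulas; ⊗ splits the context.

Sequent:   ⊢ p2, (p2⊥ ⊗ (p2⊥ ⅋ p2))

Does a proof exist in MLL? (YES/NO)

Derivation (root first):
[⊗]  ⊢ p2, (p2⊥ ⊗ (p2⊥ ⅋ p2))
  [Ax]  ⊢ p2, p2⊥
  [⅋]  ⊢ (p2⊥ ⅋ p2)
    [Ax]  ⊢ p2, p2⊥

Result: YES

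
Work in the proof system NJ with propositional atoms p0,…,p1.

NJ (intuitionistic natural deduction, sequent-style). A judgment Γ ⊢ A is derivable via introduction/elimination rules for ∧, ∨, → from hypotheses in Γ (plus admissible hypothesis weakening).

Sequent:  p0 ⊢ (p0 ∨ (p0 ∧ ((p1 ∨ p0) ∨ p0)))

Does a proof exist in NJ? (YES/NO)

Derivation trace:
[∨I₂] p0 ⊢ (p0 ∨ (p0 ∧ ((p1 ∨ p0) ∨ p0)))
  [∧I] p0 ⊢ (p0 ∧ ((p1 ∨ p0) ∨ p0))
    [Ax] p0 ⊢ p0
    [∨I₁] p0 ⊢ ((p1 ∨ p0) ∨ p0)
      [∨I₂] p0 ⊢ (p1 ∨ p0)
        [Ax] p0 ⊢ p0

Result: YES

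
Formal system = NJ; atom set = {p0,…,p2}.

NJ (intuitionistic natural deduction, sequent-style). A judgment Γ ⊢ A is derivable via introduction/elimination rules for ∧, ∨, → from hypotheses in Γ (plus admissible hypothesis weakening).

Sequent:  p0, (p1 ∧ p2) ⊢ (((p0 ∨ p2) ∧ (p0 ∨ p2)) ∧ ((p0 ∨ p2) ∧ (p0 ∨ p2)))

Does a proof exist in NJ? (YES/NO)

Derivation trace:
[Wk] p0, (p1 ∧ p2) ⊢ (((p0 ∨ p2) ∧ (p0 ∨ p2)) ∧ ((p0 ∨ p2) ∧ (p0 ∨ p2)))
  [∧I] p0 ⊢ (((p0 ∨ p2) ∧ (p0 ∨ p2)) ∧ ((p0 ∨ p2) ∧ (p0 ∨ p2)))
    [∧I] p0 ⊢ ((p0 ∨ p2) ∧ (p0 ∨ p2))
      [∨I₁] p0 ⊢ (p0 ∨ p2)
        [Ax] p0 ⊢ p0
      [∨I₁] p0 ⊢ (p0 ∨ p2)
        [Ax] p0 ⊢ p0
    [∧I] p0 ⊢ ((p0 ∨ p2) ∧ (p0 ∨ p2))
      [∨I₁] p0 ⊢ (p0 ∨ p2)
        [Ax] p0 ⊢ p0
      [∨I₁] p0 ⊢ (p0 ∨ p2)
        [Ax] p0 ⊢ p0

Result: YES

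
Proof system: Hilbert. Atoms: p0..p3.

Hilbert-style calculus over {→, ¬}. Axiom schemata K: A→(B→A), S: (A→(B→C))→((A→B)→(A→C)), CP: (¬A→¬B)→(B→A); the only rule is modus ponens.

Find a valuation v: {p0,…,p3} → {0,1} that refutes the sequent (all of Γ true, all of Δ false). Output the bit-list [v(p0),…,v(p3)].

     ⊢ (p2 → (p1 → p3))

Enumerate valuations to refute Γ ⊢ Δ:
  v=0000: Γ:[] Δ:[(p2 → (p1 → p3))=T] refutes=False
  v=0001: Γ:[] Δ:[(p2 → (p1 → p3))=T] refutes=False
  v=0010: Γ:[] Δ:[(p2 → (p1 → p3))=T] refutes=False
  v=0011: Γ:[] Δ:[(p2 → (p1 → p3))=T] refutes=False
  v=0100: Γ:[] Δ:[(p2 → (p1 → p3))=T] refutes=False
  v=0101: Γ:[] Δ:[(p2 → (p1 → p3))=T] refutes=False
  v=0110: Γ:[] Δ:[(p2 → (p1 → p3))=F] refutes=True  ← countermodel

Result: [0, 1, 1, 0]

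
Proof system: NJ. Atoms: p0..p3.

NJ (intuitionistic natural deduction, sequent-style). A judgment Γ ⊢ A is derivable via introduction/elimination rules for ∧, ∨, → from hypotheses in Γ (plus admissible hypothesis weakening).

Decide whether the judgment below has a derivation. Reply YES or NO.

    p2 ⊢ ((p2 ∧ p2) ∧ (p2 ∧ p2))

Derivation (root first):
[∧I] p2 ⊢ ((p2 ∧ p2) ∧ (p2 ∧ p2))
  [∧I] p2 ⊢ (p2 ∧ p2)
    [Ax] p2 ⊢ p2
    [Ax] p2 ⊢ p2
  [∧I] p2 ⊢ (p2 ∧ p2)
    [Ax] p2 ⊢ p2
    [Ax] p2 ⊢ p2

Result: YES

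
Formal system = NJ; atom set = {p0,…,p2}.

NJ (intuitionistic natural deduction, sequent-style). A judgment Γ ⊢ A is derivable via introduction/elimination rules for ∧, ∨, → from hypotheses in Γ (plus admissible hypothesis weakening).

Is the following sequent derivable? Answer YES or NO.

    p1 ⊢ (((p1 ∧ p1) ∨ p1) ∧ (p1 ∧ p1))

Derivation (root first):
[∧I] p1 ⊢ (((p1 ∧ p1) ∨ p1) ∧ (p1 ∧ p1))
  [∨I₁] p1 ⊢ ((p1 ∧ p1) ∨ p1)
    [∧I] p1 ⊢ (p1 ∧ p1)
      [Ax] p1 ⊢ p1
      [Ax] p1 ⊢ p1
  [∧I] p1 ⊢ (p1 ∧ p1)
    [Ax] p1 ⊢ p1
    [Ax] p1 ⊢ p1

Result: YES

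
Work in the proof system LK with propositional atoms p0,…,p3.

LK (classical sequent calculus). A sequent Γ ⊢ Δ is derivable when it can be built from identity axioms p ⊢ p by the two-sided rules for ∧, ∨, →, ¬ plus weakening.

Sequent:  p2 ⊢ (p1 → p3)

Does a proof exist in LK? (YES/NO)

Enumerate valuations to refute Γ ⊢ Δ:
  v=0000: Γ:[p2=F] Δ:[(p1 → p3)=T] refutes=False
  v=0001: Γ:[p2=F] Δ:[(p1 → p3)=T] refutes=False
  v=0010: Γ:[p2=T] Δ:[(p1 → p3)=T] refutes=False
  v=0011: Γ:[p2=T] Δ:[(p1 → p3)=T] refutes=False
  v=0100: Γ:[p2=F] Δ:[(p1 → p3)=F] refutes=False
  v=0101: Γ:[p2=F] Δ:[(p1 → p3)=T] refutes=False
  v=0110: Γ:[p2=T] Δ:[(p1 → p3)=F] refutes=True  ← countermodel

Result: NO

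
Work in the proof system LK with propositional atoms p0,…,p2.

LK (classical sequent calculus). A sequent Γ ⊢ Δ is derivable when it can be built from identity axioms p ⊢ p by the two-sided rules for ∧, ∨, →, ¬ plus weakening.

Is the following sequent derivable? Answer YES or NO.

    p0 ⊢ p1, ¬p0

Truth-table refutation:
  v=000: Γ:[p0=F] Δ:[p1=F, ¬p0=T] refutes=False
  v=001: Γ:[p0=F] Δ:[p1=F, ¬p0=T] refutes=False
  v=010: Γ:[p0=F] Δ:[p1=T, ¬p0=T] refutes=False
  v=011: Γ:[p0=F] Δ:[p1=T, ¬p0=T] refutes=False
  v=100: Γ:[p0=T] Δ:[p1=F, ¬p0=F] refutes=True  ← countermodel

Result: NO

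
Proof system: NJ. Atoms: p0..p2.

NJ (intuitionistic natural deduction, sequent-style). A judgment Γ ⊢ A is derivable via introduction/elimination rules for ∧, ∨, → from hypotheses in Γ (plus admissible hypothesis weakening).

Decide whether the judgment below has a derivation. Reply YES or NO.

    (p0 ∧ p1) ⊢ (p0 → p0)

Derivation trace:
[Wk] (p0 ∧ p1) ⊢ (p0 → p0)
  [→I]  ⊢ (p0 → p0)
    [Ax] p0 ⊢ p0

Result: YES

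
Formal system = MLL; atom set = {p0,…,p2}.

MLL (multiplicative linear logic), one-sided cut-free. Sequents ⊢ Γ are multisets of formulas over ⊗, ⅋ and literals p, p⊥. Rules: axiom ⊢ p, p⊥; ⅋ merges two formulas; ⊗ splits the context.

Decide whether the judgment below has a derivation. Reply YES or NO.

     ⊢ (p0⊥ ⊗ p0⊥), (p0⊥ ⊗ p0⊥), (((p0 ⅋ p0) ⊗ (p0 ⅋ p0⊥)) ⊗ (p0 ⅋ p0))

Proof tree:
[⊗]  ⊢ (p0⊥ ⊗ p0⊥), (p0⊥ ⊗ p0⊥), (((p0 ⅋ p0) ⊗ (p0 ⅋ p0⊥)) ⊗ (p0 ⅋ p0))
  [⊗]  ⊢ (p0⊥ ⊗ p0⊥), ((p0 ⅋ p0) ⊗ (p0 ⅋ p0⊥))
    [⅋]  ⊢ (p0⊥ ⊗ p0⊥), (p0 ⅋ p0)
      [⊗]  ⊢ p0, p0, (p0⊥ ⊗ p0⊥)
        [Ax]  ⊢ p0, p0⊥
        [Ax]  ⊢ p0, p0⊥
    [⅋]  ⊢ (p0 ⅋ p0⊥)
      [Ax]  ⊢ p0, p0⊥
  [⅋]  ⊢ (p0⊥ ⊗ p0⊥), (p0 ⅋ p0)
    [⊗]  ⊢ p0, p0, (p0⊥ ⊗ p0⊥)
      [Ax]  ⊢ p0, p0⊥
      [Ax]  ⊢ p0, p0⊥

Result: YES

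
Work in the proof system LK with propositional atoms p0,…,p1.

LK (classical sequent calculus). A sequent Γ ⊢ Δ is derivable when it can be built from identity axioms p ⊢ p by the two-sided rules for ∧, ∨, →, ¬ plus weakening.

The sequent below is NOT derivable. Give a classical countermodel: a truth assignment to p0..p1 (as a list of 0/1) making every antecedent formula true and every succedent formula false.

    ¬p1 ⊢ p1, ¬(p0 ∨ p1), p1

Truth-table refutation:
  v=00: Γ:[¬p1=T] Δ:[p1=F, ¬(p0 ∨ p1)=T, p1=F] refutes=False
  v=01: Γ:[¬p1=F] Δ:[p1=T, ¬(p0 ∨ p1)=F, p1=T] refutes=False
  v=10: Γ:[¬p1=T] Δ:[p1=F, ¬(p0 ∨ p1)=F, p1=F] refutes=True  ← countermodel

Result: [1, 0]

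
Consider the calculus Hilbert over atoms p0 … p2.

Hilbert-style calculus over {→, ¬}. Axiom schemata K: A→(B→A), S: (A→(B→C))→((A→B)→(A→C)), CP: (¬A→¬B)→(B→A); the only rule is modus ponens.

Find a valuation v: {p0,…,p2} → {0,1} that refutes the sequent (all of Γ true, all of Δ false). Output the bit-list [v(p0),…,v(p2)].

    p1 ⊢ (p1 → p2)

Truth-table refutation:
  v=000: Γ:[p1=F] Δ:[(p1 → p2)=T] refutes=False
  v=001: Γ:[p1=F] Δ:[(p1 → p2)=T] refutes=False
  v=010: Γ:[p1=T] Δ:[(p1 → p2)=F] refutes=True  ← countermodel

Result: [0, 1, 0]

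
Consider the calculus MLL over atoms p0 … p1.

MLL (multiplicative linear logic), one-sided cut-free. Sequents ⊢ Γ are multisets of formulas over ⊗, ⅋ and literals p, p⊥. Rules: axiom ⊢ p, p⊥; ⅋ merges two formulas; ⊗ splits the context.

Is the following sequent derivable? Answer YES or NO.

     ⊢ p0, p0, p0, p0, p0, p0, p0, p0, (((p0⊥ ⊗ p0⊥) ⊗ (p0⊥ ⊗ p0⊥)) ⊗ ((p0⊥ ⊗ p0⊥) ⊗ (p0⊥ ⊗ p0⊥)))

Proof tree:
[⊗]  ⊢ p0, p0, p0, p0, p0, p0, p0, p0, (((p0⊥ ⊗ p0⊥) ⊗ (p0⊥ ⊗ p0⊥)) ⊗ ((p0⊥ ⊗ p0⊥) ⊗ (p0⊥ ⊗ p0⊥)))
  [⊗]  ⊢ p0, p0, p0, p0, ((p0⊥ ⊗ p0⊥) ⊗ (p0⊥ ⊗ p0⊥))
    [⊗]  ⊢ p0, p0, (p0⊥ ⊗ p0⊥)
      [Ax]  ⊢ p0, p0⊥
      [Ax]  ⊢ p0, p0⊥
    [⊗]  ⊢ p0, p0, (p0⊥ ⊗ p0⊥)
      [Ax]  ⊢ p0, p0⊥
      [Ax]  ⊢ p0, p0⊥
  [⊗]  ⊢ p0, p0, p0, p0, ((p0⊥ ⊗ p0⊥) ⊗ (p0⊥ ⊗ p0⊥))
    [⊗]  ⊢ p0, p0, (p0⊥ ⊗ p0⊥)
      [Ax]  ⊢ p0, p0⊥
      [Ax]  ⊢ p0, p0⊥
    [⊗]  ⊢ p0, p0, (p0⊥ ⊗ p0⊥)
      [Ax]  ⊢ p0, p0⊥
      [Ax]  ⊢ p0, p0⊥

Result: YES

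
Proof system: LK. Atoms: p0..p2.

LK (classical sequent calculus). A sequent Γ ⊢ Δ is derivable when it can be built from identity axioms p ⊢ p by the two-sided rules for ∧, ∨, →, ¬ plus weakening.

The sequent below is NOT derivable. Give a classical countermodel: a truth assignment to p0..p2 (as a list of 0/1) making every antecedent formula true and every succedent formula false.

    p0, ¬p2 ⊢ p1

Search for a countermodel by truth-table:
  v=000: Γ:[p0=F, ¬p2=T] Δ:[p1=F] refutes=False
  v=001: Γ:[p0=F, ¬p2=F] Δ:[p1=F] refutes=False
  v=010: Γ:[p0=F, ¬p2=T] Δ:[p1=T] refutes=False
  v=011: Γ:[p0=F, ¬p2=F] Δ:[p1=T] refutes=False
  v=100: Γ:[p0=T, ¬p2=T] Δ:[p1=F] refutes=True  ← countermodel

Result: [1, 0, 0]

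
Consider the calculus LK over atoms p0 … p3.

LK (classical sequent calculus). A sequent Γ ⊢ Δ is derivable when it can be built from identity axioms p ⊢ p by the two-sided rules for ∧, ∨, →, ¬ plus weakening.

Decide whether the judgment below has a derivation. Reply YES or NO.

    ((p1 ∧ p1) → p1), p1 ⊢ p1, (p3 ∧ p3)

Derivation (root first):
[∧R] ((p1 ∧ p1) → p1), p1 ⊢ p1, (p3 ∧ p3)
  [WR] p1, ((p1 ∧ p1) → p1) ⊢ p1, p3
    [→L] p1, ((p1 ∧ p1) → p1) ⊢ p1
      [∧R] p1 ⊢ (p1 ∧ p1)
        [Ax] p1 ⊢ p1
        [Ax] p1 ⊢ p1
      [Ax] p1 ⊢ p1
  [WR] p1, ((p1 ∧ p1) → p1) ⊢ p1, p3
    [→L] p1, ((p1 ∧ p1) → p1) ⊢ p1
      [∧R] p1 ⊢ (p1 ∧ p1)
        [Ax] p1 ⊢ p1
        [Ax] p1 ⊢ p1
      [Ax] p1 ⊢ p1

Result: YES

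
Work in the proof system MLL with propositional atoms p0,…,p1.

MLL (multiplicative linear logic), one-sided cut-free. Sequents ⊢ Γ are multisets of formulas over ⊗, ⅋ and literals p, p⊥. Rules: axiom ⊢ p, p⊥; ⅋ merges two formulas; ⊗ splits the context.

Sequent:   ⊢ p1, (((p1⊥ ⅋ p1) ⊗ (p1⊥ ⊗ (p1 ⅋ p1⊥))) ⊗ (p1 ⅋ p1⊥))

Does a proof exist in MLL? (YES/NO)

Proof tree:
[⊗]  ⊢ p1, (((p1⊥ ⅋ p1) ⊗ (p1⊥ ⊗ (p1 ⅋ p1⊥))) ⊗ (p1 ⅋ p1⊥))
  [⊗]  ⊢ p1, ((p1⊥ ⅋ p1) ⊗ (p1⊥ ⊗ (p1 ⅋ p1⊥)))
    [⅋]  ⊢ (p1⊥ ⅋ p1)
      [Ax]  ⊢ p1, p1⊥
    [⊗]  ⊢ p1, (p1⊥ ⊗ (p1 ⅋ p1⊥))
      [Ax]  ⊢ p1, p1⊥
      [⅋]  ⊢ (p1 ⅋ p1⊥)
        [Ax]  ⊢ p1, p1⊥
  [⅋]  ⊢ (p1 ⅋ p1⊥)
    [Ax]  ⊢ p1, p1⊥

Result: YES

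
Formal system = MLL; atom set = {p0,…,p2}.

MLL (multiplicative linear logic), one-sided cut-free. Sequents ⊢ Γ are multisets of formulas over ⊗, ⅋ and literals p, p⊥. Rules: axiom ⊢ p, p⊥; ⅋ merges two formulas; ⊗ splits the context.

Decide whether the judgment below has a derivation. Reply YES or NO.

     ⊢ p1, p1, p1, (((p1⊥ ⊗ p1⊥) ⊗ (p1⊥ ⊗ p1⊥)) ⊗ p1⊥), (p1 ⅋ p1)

Proof tree:
[⅋]  ⊢ p1, p1, p1, (((p1⊥ ⊗ p1⊥) ⊗ (p1⊥ ⊗ p1⊥)) ⊗ p1⊥), (p1 ⅋ p1)
  [⊗]  ⊢ p1, p1, p1, p1, p1, (((p1⊥ ⊗ p1⊥) ⊗ (p1⊥ ⊗ p1⊥)) ⊗ p1⊥)
    [⊗]  ⊢ p1, p1, p1, p1, ((p1⊥ ⊗ p1⊥) ⊗ (p1⊥ ⊗ p1⊥))
      [⊗]  ⊢ p1, p1, (p1⊥ ⊗ p1⊥)
        [Ax]  ⊢ p1, p1⊥
        [Ax]  ⊢ p1, p1⊥
      [⊗]  ⊢ p1, p1, (p1⊥ ⊗ p1⊥)
        [Ax]  ⊢ p1, p1⊥
        [Ax]  ⊢ p1, p1⊥
    [Ax]  ⊢ p1, p1⊥

Result: YES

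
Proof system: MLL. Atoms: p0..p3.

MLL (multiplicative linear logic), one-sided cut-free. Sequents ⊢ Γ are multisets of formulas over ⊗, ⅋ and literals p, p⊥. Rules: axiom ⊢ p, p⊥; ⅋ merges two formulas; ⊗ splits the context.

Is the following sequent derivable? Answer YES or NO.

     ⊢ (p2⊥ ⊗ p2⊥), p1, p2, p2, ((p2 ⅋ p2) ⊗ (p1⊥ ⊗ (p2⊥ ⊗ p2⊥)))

Derivation (root first):
[⊗]  ⊢ (p2⊥ ⊗ p2⊥), p1, p2, p2, ((p2 ⅋ p2) ⊗ (p1⊥ ⊗ (p2⊥ ⊗ p2⊥)))
  [⅋]  ⊢ (p2⊥ ⊗ p2⊥), (p2 ⅋ p2)
    [⊗]  ⊢ p2, p2, (p2⊥ ⊗ p2⊥)
      [Ax]  ⊢ p2, p2⊥
      [Ax]  ⊢ p2, p2⊥
  [⊗]  ⊢ p1, p2, p2, (p1⊥ ⊗ (p2⊥ ⊗ p2⊥))
    [Ax]  ⊢ p1, p1⊥
    [⊗]  ⊢ p2, p2, (p2⊥ ⊗ p2⊥)
      [Ax]  ⊢ p2, p2⊥
      [Ax]  ⊢ p2, p2⊥

Result: YES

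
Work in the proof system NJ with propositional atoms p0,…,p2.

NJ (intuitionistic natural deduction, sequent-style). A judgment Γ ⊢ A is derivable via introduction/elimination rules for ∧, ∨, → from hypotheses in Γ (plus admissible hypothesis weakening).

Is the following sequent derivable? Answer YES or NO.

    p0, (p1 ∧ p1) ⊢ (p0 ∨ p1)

Derivation trace:
[Wk] p0, (p1 ∧ p1) ⊢ (p0 ∨ p1)
  [∨I₁] p0 ⊢ (p0 ∨ p1)
    [Ax] p0 ⊢ p0

Result: YES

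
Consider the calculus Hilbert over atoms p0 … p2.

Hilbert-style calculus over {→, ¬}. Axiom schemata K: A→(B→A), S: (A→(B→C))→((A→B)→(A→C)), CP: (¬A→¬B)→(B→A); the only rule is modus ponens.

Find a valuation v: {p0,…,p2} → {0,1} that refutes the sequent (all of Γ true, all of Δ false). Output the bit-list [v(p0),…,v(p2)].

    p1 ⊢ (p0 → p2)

Truth-table refutation:
  v=000: Γ:[p1=F] Δ:[(p0 → p2)=T] refutes=False
  v=001: Γ:[p1=F] Δ:[(p0 → p2)=T] refutes=False
  v=010: Γ:[p1=T] Δ:[(p0 → p2)=T] refutes=False
  v=011: Γ:[p1=T] Δ:[(p0 → p2)=T] refutes=False
  v=100: Γ:[p1=F] Δ:[(p0 → p2)=F] refutes=False
  v=101: Γ:[p1=F] Δ:[(p0 → p2)=T] refutes=False
  v=110: Γ:[p1=T] Δ:[(p0 → p2)=F] refutes=True  ← countermodel

Result: [1, 1, 0]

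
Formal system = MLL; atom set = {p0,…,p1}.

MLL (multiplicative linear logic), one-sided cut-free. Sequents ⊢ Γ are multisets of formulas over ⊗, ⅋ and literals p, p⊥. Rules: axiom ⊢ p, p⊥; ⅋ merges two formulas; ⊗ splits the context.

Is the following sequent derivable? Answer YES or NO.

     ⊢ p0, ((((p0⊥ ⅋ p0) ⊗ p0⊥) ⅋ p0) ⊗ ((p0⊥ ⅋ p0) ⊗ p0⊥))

Proof tree:
[⊗]  ⊢ p0, ((((p0⊥ ⅋ p0) ⊗ p0⊥) ⅋ p0) ⊗ ((p0⊥ ⅋ p0) ⊗ p0⊥))
  [⅋]  ⊢ (((p0⊥ ⅋ p0) ⊗ p0⊥) ⅋ p0)
    [⊗]  ⊢ p0, ((p0⊥ ⅋ p0) ⊗ p0⊥)
      [⅋]  ⊢ (p0⊥ ⅋ p0)
        [Ax]  ⊢ p0, p0⊥
      [Ax]  ⊢ p0, p0⊥
  [⊗]  ⊢ p0, ((p0⊥ ⅋ p0) ⊗ p0⊥)
    [⅋]  ⊢ (p0⊥ ⅋ p0)
      [Ax]  ⊢ p0, p0⊥
    [Ax]  ⊢ p0, p0⊥

Result: YES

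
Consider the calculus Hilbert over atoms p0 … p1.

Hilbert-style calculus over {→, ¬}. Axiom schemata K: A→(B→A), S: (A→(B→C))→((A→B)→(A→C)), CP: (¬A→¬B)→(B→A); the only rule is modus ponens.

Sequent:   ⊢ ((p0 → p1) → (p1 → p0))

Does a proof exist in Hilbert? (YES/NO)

Enumerate valuations to refute Γ ⊢ Δ:
  v=00: Γ:[] Δ:[((p0 → p1) → (p1 → p0))=T] refutes=False
  v=01: Γ:[] Δ:[((p0 → p1) → (p1 → p0))=F] refutes=True  ← countermodel

Result: NO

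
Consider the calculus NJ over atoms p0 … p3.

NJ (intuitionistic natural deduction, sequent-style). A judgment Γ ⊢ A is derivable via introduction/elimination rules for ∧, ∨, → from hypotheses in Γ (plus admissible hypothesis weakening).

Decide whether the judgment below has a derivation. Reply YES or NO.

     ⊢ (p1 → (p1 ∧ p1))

Proof tree:
[→I]  ⊢ (p1 → (p1 ∧ p1))
  [∧I] p1 ⊢ (p1 ∧ p1)
    [Ax] p1 ⊢ p1
    [Ax] p1 ⊢ p1

Result: YES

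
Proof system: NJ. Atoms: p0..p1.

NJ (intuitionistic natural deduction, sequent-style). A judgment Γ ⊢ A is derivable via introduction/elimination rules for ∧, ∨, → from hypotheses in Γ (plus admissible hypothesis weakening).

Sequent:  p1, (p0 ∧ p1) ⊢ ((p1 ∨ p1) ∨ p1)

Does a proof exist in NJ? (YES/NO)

Derivation (root first):
[∨I₁] p1, (p0 ∧ p1) ⊢ ((p1 ∨ p1) ∨ p1)
  [∨I₂] p1, (p0 ∧ p1) ⊢ (p1 ∨ p1)
    [Wk] p1, (p0 ∧ p1) ⊢ p1
      [Ax] p1 ⊢ p1

Result: YES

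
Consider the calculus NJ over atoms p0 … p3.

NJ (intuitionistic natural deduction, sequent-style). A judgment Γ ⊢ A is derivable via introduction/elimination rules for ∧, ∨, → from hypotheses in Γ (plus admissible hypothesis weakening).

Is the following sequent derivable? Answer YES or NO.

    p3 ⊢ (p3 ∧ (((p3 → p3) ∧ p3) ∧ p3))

Derivation (root first):
[∧I] p3 ⊢ (p3 ∧ (((p3 → p3) ∧ p3) ∧ p3))
  [Ax] p3 ⊢ p3
  [∧I] p3 ⊢ (((p3 → p3) ∧ p3) ∧ p3)
    [∧I] p3 ⊢ ((p3 → p3) ∧ p3)
      [→I]  ⊢ (p3 → p3)
        [Ax] p3 ⊢ p3
      [Ax] p3 ⊢ p3
    [Ax] p3 ⊢ p3

Result: YES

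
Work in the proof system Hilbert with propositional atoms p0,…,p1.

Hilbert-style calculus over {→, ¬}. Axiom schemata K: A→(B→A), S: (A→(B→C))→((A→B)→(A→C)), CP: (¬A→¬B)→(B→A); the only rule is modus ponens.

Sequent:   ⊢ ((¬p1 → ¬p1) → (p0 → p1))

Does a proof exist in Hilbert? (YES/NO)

Truth-table refutation:
  v=00: Γ:[] Δ:[((¬p1 → ¬p1) → (p0 → p1))=T] refutes=False
  v=01: Γ:[] Δ:[((¬p1 → ¬p1) → (p0 → p1))=T] refutes=False
  v=10: Γ:[] Δ:[((¬p1 → ¬p1) → (p0 → p1))=F] refutes=True  ← countermodel

Result: NO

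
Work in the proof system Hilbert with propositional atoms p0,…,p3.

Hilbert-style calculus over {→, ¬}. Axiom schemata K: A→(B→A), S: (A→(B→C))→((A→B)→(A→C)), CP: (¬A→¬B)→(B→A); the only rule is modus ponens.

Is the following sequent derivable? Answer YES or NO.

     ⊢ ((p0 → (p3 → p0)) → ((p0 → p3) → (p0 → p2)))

Enumerate valuations to refute Γ ⊢ Δ:
  v=0000: Γ:[] Δ:[((p0 → (p3 → p0)) → ((p0 → p3) → (p0 → p2)))=T] refutes=False
  v=0001: Γ:[] Δ:[((p0 → (p3 → p0)) → ((p0 → p3) → (p0 → p2)))=T] refutes=False
  v=0010: Γ:[] Δ:[((p0 → (p3 → p0)) → ((p0 → p3) → (p0 → p2)))=T] refutes=False
  v=0011: Γ:[] Δ:[((p0 → (p3 → p0)) → ((p0 → p3) → (p0 → p2)))=T] refutes=False
  v=0100: Γ:[] Δ:[((p0 → (p3 → p0)) → ((p0 → p3) → (p0 → p2)))=T] refutes=False
  v=0101: Γ:[] Δ:[((p0 → (p3 → p0)) → ((p0 → p3) → (p0 → p2)))=T] refutes=False
  v=0110: Γ:[] Δ:[((p0 → (p3 → p0)) → ((p0 → p3) → (p0 → p2)))=T] refutes=False
  v=0111: Γ:[] Δ:[((p0 → (p3 → p0)) → ((p0 → p3) → (p0 → p2)))=T] refutes=False
  v=1000: Γ:[] Δ:[((p0 → (p3 → p0)) → ((p0 → p3) → (p0 → p2)))=T] refutes=False
  v=1001: Γ:[] Δ:[((p0 → (p3 → p0)) → ((p0 → p3) → (p0 → p2)))=F] refutes=True  ← countermodel

Result: NO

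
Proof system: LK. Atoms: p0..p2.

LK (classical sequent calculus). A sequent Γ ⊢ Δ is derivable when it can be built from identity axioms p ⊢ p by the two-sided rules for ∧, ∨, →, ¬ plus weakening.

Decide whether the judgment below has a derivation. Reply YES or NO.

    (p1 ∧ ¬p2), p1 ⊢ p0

Enumerate valuations to refute Γ ⊢ Δ:
  v=000: Γ:[(p1 ∧ ¬p2)=F, p1=F] Δ:[p0=F] refutes=False
  v=001: Γ:[(p1 ∧ ¬p2)=F, p1=F] Δ:[p0=F] refutes=False
  v=010: Γ:[(p1 ∧ ¬p2)=T, p1=T] Δ:[p0=F] refutes=True  ← countermodel

Result: NO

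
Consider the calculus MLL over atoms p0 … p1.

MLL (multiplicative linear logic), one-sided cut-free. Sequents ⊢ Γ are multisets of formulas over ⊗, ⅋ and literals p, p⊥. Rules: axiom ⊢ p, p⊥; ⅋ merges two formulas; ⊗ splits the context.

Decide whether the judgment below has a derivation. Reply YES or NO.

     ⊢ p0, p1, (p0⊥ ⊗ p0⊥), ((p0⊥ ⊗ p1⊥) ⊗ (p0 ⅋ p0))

Proof tree:
[⊗]  ⊢ p0, p1, (p0⊥ ⊗ p0⊥), ((p0⊥ ⊗ p1⊥) ⊗ (p0 ⅋ p0))
  [⊗]  ⊢ p0, p1, (p0⊥ ⊗ p1⊥)
    [Ax]  ⊢ p0, p0⊥
    [Ax]  ⊢ p1, p1⊥
  [⅋]  ⊢ (p0⊥ ⊗ p0⊥), (p0 ⅋ p0)
    [⊗]  ⊢ p0, p0, (p0⊥ ⊗ p0⊥)
      [Ax]  ⊢ p0, p0⊥
      [Ax]  ⊢ p0, p0⊥

Result: YES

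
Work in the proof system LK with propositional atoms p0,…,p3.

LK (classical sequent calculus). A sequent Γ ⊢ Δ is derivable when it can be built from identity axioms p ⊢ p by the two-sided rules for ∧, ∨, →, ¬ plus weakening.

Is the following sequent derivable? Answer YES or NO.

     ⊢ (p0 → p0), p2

Derivation (root first):
[WR]  ⊢ (p0 → p0), p2
  [→R]  ⊢ (p0 → p0)
    [Ax] p0 ⊢ p0

Result: YES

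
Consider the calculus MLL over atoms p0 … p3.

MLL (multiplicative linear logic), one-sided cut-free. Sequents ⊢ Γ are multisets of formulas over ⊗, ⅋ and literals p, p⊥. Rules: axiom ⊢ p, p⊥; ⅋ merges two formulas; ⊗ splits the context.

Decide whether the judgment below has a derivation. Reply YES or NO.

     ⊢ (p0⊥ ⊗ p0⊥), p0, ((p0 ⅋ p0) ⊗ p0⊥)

Derivation trace:
[⊗]  ⊢ (p0⊥ ⊗ p0⊥), p0, ((p0 ⅋ p0) ⊗ p0⊥)
  [⅋]  ⊢ (p0⊥ ⊗ p0⊥), (p0 ⅋ p0)
    [⊗]  ⊢ p0, p0, (p0⊥ ⊗ p0⊥)
      [Ax]  ⊢ p0, p0⊥
      [Ax]  ⊢ p0, p0⊥
  [Ax]  ⊢ p0, p0⊥

Result: YES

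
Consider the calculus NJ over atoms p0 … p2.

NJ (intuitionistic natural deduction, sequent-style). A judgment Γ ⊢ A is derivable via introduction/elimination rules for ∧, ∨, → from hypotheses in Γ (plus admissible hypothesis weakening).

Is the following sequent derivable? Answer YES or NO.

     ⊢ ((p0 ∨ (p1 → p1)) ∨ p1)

Derivation trace:
[∨I₁]  ⊢ ((p0 ∨ (p1 → p1)) ∨ p1)
  [∨I₂]  ⊢ (p0 ∨ (p1 → p1))
    [→I]  ⊢ (p1 → p1)
      [Ax] p1 ⊢ p1

Result: YES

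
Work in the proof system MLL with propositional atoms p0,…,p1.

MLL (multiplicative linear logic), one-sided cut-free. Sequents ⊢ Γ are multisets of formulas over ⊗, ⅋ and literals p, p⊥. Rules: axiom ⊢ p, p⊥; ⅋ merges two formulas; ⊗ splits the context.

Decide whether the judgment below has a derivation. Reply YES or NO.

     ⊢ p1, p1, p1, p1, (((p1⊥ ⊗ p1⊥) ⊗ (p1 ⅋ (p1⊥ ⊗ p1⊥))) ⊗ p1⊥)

Derivation (root first):
[⊗]  ⊢ p1, p1, p1, p1, (((p1⊥ ⊗ p1⊥) ⊗ (p1 ⅋ (p1⊥ ⊗ p1⊥))) ⊗ p1⊥)
  [⊗]  ⊢ p1, p1, p1, ((p1⊥ ⊗ p1⊥) ⊗ (p1 ⅋ (p1⊥ ⊗ p1⊥)))
    [⊗]  ⊢ p1, p1, (p1⊥ ⊗ p1⊥)
      [Ax]  ⊢ p1, p1⊥
      [Ax]  ⊢ p1, p1⊥
    [⅋]  ⊢ p1, (p1 ⅋ (p1⊥ ⊗ p1⊥))
      [⊗]  ⊢ p1, p1, (p1⊥ ⊗ p1⊥)
        [Ax]  ⊢ p1, p1⊥
        [Ax]  ⊢ p1, p1⊥
  [Ax]  ⊢ p1, p1⊥

Result: YES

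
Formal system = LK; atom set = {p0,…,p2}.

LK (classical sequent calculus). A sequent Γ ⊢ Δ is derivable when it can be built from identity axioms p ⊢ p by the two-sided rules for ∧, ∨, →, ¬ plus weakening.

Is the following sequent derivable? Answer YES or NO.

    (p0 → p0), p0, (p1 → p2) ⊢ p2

Search for a countermodel by truth-table:
  v=000: Γ:[(p0 → p0)=T, p0=F, (p1 → p2)=T] Δ:[p2=F] refutes=False
  v=001: Γ:[(p0 → p0)=T, p0=F, (p1 → p2)=T] Δ:[p2=T] refutes=False
  v=010: Γ:[(p0 → p0)=T, p0=F, (p1 → p2)=F] Δ:[p2=F] refutes=False
  v=011: Γ:[(p0 → p0)=T, p0=F, (p1 → p2)=T] Δ:[p2=T] refutes=False
  v=100: Γ:[(p0 → p0)=T, p0=T, (p1 → p2)=T] Δ:[p2=F] refutes=True  ← countermodel

Result: NO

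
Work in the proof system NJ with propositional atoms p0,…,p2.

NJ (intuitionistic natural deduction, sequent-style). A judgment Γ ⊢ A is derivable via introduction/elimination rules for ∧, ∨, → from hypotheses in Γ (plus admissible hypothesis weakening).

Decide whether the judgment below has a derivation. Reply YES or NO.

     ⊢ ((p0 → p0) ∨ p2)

Proof tree:
[∨I₁]  ⊢ ((p0 → p0) ∨ p2)
  [→I]  ⊢ (p0 → p0)
    [Ax] p0 ⊢ p0

Result: YES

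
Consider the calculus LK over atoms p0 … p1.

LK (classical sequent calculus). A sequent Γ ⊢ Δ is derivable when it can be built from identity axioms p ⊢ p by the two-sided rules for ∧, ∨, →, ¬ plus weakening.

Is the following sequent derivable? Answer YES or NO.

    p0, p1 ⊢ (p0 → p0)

Proof tree:
[WL] p0, p1 ⊢ (p0 → p0)
  [→R] p0 ⊢ (p0 → p0)
    [WL] p0, p0 ⊢ p0
      [Ax] p0 ⊢ p0

Result: YES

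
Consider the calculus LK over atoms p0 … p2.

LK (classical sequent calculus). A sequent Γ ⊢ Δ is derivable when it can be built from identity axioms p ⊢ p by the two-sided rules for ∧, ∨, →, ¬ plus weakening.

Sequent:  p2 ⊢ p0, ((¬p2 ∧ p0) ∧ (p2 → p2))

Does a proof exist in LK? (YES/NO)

Enumerate valuations to refute Γ ⊢ Δ:
  v=000: Γ:[p2=F] Δ:[p0=F, ((¬p2 ∧ p0) ∧ (p2 → p2))=F] refutes=False
  v=001: Γ:[p2=T] Δ:[p0=F, ((¬p2 ∧ p0) ∧ (p2 → p2))=F] refutes=True  ← countermodel

Result: NO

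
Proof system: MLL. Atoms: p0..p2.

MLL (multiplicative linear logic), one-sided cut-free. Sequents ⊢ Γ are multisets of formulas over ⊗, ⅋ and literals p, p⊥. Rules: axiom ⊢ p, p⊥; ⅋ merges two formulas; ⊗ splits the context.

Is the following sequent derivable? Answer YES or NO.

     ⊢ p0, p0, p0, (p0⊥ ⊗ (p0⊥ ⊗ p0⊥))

Proof tree:
[⊗]  ⊢ p0, p0, p0, (p0⊥ ⊗ (p0⊥ ⊗ p0⊥))
  [Ax]  ⊢ p0, p0⊥
  [⊗]  ⊢ p0, p0, (p0⊥ ⊗ p0⊥)
    [Ax]  ⊢ p0, p0⊥
    [Ax]  ⊢ p0, p0⊥

Result: YES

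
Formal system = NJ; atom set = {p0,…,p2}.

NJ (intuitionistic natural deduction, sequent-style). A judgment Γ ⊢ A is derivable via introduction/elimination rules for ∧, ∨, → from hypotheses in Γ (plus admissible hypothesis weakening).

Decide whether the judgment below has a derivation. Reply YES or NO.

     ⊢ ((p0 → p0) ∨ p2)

Derivation trace:
[∨I₁]  ⊢ ((p0 → p0) ∨ p2)
  [→I]  ⊢ (p0 → p0)
    [Ax] p0 ⊢ p0

Result: YES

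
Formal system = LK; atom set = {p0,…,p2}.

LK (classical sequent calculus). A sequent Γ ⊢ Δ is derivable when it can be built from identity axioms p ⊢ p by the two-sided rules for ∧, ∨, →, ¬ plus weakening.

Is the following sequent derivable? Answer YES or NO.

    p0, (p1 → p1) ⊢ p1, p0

Derivation (root first):
[→L] p0, (p1 → p1) ⊢ p1, p0
  [WR] p0 ⊢ p0, p1
    [Ax] p0 ⊢ p0
  [Ax] p1 ⊢ p1

Result: YES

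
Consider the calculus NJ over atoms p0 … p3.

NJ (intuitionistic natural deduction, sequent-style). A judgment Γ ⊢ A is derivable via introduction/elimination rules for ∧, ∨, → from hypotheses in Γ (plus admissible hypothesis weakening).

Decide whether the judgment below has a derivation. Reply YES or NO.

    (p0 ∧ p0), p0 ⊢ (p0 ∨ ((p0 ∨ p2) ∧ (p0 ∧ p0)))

Derivation (root first):
[∨I₂] (p0 ∧ p0), p0 ⊢ (p0 ∨ ((p0 ∨ p2) ∧ (p0 ∧ p0)))
  [∧I] (p0 ∧ p0), p0 ⊢ ((p0 ∨ p2) ∧ (p0 ∧ p0))
    [∨I₁] p0 ⊢ (p0 ∨ p2)
      [Ax] p0 ⊢ p0
    [∧I] (p0 ∧ p0), p0 ⊢ (p0 ∧ p0)
      [Ax] p0 ⊢ p0
      [Wk] p0, (p0 ∧ p0) ⊢ p0
        [Ax] p0 ⊢ p0

Result: YES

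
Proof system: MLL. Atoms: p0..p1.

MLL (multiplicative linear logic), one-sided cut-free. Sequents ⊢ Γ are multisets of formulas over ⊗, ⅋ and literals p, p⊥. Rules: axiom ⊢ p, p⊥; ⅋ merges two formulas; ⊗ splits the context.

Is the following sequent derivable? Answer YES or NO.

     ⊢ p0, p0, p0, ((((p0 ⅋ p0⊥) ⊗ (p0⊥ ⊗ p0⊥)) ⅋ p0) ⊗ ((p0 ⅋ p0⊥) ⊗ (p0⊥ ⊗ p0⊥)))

Proof tree:
[⊗]  ⊢ p0, p0, p0, ((((p0 ⅋ p0⊥) ⊗ (p0⊥ ⊗ p0⊥)) ⅋ p0) ⊗ ((p0 ⅋ p0⊥) ⊗ (p0⊥ ⊗ p0⊥)))
  [⅋]  ⊢ p0, (((p0 ⅋ p0⊥) ⊗ (p0⊥ ⊗ p0⊥)) ⅋ p0)
    [⊗]  ⊢ p0, p0, ((p0 ⅋ p0⊥) ⊗ (p0⊥ ⊗ p0⊥))
      [⅋]  ⊢ (p0 ⅋ p0⊥)
        [Ax]  ⊢ p0, p0⊥
      [⊗]  ⊢ p0, p0, (p0⊥ ⊗ p0⊥)
        [Ax]  ⊢ p0, p0⊥
        [Ax]  ⊢ p0, p0⊥
  [⊗]  ⊢ p0, p0, ((p0 ⅋ p0⊥) ⊗ (p0⊥ ⊗ p0⊥))
    [⅋]  ⊢ (p0 ⅋ p0⊥)
      [Ax]  ⊢ p0, p0⊥
    [⊗]  ⊢ p0, p0, (p0⊥ ⊗ p0⊥)
      [Ax]  ⊢ p0, p0⊥
      [Ax]  ⊢ p0, p0⊥

Result: YES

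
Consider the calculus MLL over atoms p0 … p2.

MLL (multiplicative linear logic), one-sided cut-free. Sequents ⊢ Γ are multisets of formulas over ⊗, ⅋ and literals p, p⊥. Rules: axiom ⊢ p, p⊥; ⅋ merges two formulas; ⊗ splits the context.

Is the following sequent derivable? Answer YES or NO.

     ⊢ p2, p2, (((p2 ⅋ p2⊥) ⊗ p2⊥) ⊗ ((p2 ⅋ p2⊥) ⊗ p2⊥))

Derivation trace:
[⊗]  ⊢ p2, p2, (((p2 ⅋ p2⊥) ⊗ p2⊥) ⊗ ((p2 ⅋ p2⊥) ⊗ p2⊥))
  [⊗]  ⊢ p2, ((p2 ⅋ p2⊥) ⊗ p2⊥)
    [⅋]  ⊢ (p2 ⅋ p2⊥)
      [Ax]  ⊢ p2, p2⊥
    [Ax]  ⊢ p2, p2⊥
  [⊗]  ⊢ p2, ((p2 ⅋ p2⊥) ⊗ p2⊥)
    [⅋]  ⊢ (p2 ⅋ p2⊥)
      [Ax]  ⊢ p2, p2⊥
    [Ax]  ⊢ p2, p2⊥

Result: YES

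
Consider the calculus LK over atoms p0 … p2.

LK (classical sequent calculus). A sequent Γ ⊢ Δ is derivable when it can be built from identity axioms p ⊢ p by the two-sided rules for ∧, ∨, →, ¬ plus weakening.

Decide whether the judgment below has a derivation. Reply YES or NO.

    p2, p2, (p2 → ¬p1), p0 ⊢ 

Enumerate valuations to refute Γ ⊢ Δ:
  v=000: Γ:[p2=F, p2=F, (p2 → ¬p1)=T, p0=F] Δ:[] refutes=False
  v=001: Γ:[p2=T, p2=T, (p2 → ¬p1)=T, p0=F] Δ:[] refutes=False
  v=010: Γ:[p2=F, p2=F, (p2 → ¬p1)=T, p0=F] Δ:[] refutes=False
  v=011: Γ:[p2=T, p2=T, (p2 → ¬p1)=F, p0=F] Δ:[] refutes=False
  v=100: Γ:[p2=F, p2=F, (p2 → ¬p1)=T, p0=T] Δ:[] refutes=False
  v=101: Γ:[p2=T, p2=T, (p2 → ¬p1)=T, p0=T] Δ:[] refutes=True  ← countermodel

Result: NO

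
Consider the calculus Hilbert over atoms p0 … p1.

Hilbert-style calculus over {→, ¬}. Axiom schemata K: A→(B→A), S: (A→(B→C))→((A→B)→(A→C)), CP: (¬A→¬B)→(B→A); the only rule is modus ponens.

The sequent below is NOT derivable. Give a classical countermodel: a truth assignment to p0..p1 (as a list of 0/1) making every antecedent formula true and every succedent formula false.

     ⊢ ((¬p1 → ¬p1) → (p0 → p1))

Search for a countermodel by truth-table:
  v=00: Γ:[] Δ:[((¬p1 → ¬p1) → (p0 → p1))=T] refutes=False
  v=01: Γ:[] Δ:[((¬p1 → ¬p1) → (p0 → p1))=T] refutes=False
  v=10: Γ:[] Δ:[((¬p1 → ¬p1) → (p0 → p1))=F] refutes=True  ← countermodel

Result: [1, 0]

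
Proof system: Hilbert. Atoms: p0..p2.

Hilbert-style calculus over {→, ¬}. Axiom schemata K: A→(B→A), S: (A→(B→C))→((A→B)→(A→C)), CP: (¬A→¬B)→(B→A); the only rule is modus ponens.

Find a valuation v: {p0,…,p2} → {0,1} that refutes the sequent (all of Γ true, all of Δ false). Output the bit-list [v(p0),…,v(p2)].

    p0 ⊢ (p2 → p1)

Search for a countermodel by truth-table:
  v=000: Γ:[p0=F] Δ:[(p2 → p1)=T] refutes=False
  v=001: Γ:[p0=F] Δ:[(p2 → p1)=F] refutes=False
  v=010: Γ:[p0=F] Δ:[(p2 → p1)=T] refutes=False
  v=011: Γ:[p0=F] Δ:[(p2 → p1)=T] refutes=False
  v=100: Γ:[p0=T] Δ:[(p2 → p1)=T] refutes=False
  v=101: Γ:[p0=T] Δ:[(p2 → p1)=F] refutes=True  ← countermodel

Result: [1, 0, 1]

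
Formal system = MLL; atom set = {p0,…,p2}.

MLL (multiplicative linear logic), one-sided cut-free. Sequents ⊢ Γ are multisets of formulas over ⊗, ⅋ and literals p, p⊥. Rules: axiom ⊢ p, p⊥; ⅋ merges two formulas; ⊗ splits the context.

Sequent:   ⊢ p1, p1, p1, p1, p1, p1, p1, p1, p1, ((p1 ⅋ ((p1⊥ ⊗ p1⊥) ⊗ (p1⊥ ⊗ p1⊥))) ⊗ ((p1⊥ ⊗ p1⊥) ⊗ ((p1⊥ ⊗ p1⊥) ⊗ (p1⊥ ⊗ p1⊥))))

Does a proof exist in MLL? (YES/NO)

Derivation (root first):
[⊗]  ⊢ p1, p1, p1, p1, p1, p1, p1, p1, p1, ((p1 ⅋ ((p1⊥ ⊗ p1⊥) ⊗ (p1⊥ ⊗ p1⊥))) ⊗ ((p1⊥ ⊗ p1⊥) ⊗ ((p1⊥ ⊗ p1⊥) ⊗ (p1⊥ ⊗ p1⊥))))
  [⅋]  ⊢ p1, p1, p1, (p1 ⅋ ((p1⊥ ⊗ p1⊥) ⊗ (p1⊥ ⊗ p1⊥)))
    [⊗]  ⊢ p1, p1, p1, p1, ((p1⊥ ⊗ p1⊥) ⊗ (p1⊥ ⊗ p1⊥))
      [⊗]  ⊢ p1, p1, (p1⊥ ⊗ p1⊥)
        [Ax]  ⊢ p1, p1⊥
        [Ax]  ⊢ p1, p1⊥
      [⊗]  ⊢ p1, p1, (p1⊥ ⊗ p1⊥)
        [Ax]  ⊢ p1, p1⊥
        [Ax]  ⊢ p1, p1⊥
  [⊗]  ⊢ p1, p1, p1, p1, p1, p1, ((p1⊥ ⊗ p1⊥) ⊗ ((p1⊥ ⊗ p1⊥) ⊗ (p1⊥ ⊗ p1⊥)))
    [⊗]  ⊢ p1, p1, (p1⊥ ⊗ p1⊥)
      [Ax]  ⊢ p1, p1⊥
      [Ax]  ⊢ p1, p1⊥
    [⊗]  ⊢ p1, p1, p1, p1, ((p1⊥ ⊗ p1⊥) ⊗ (p1⊥ ⊗ p1⊥))
      [⊗]  ⊢ p1, p1, (p1⊥ ⊗ p1⊥)
        [Ax]  ⊢ p1, p1⊥
        [Ax]  ⊢ p1, p1⊥
      [⊗]  ⊢ p1, p1, (p1⊥ ⊗ p1⊥)
        [Ax]  ⊢ p1, p1⊥
        [Ax]  ⊢ p1, p1⊥

Result: YES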